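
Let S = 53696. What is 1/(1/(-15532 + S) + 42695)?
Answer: 38164/1629411981 ≈ 2.3422e-5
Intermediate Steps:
1/(1/(-15532 + S) + 42695) = 1/(1/(-15532 + 53696) + 42695) = 1/(1/38164 + 42695) = 1/(1629411981/38164) = 38164/1629411981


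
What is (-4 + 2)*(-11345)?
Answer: 22690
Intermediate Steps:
(-4 + 2)*(-11345) = -2*(-11345) = 22690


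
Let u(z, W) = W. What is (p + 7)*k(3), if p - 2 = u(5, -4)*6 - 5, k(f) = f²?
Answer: -180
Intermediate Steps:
p = -27 (p = 2 + (-4*6 - 5) = 2 + (-24 - 5) = 2 - 29 = -27)
(p + 7)*k(3) = (-27 + 7)*3² = -20*9 = -180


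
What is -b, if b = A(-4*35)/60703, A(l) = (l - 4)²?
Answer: -20736/60703 ≈ -0.34160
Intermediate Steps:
A(l) = (-4 + l)²
b = 20736/60703 (b = (-4 - 4*35)²/60703 = (-4 - 140)²*(1/60703) = (-144)²*(1/60703) = 20736*(1/60703) = 20736/60703 ≈ 0.34160)
-b = -1*20736/60703 = -20736/60703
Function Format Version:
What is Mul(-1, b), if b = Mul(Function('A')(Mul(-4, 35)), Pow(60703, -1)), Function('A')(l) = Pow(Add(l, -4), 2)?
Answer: Rational(-20736, 60703) ≈ -0.34160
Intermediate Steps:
Function('A')(l) = Pow(Add(-4, l), 2)
b = Rational(20736, 60703) (b = Mul(Pow(Add(-4, Mul(-4, 35)), 2), Pow(60703, -1)) = Mul(Pow(Add(-4, -140), 2), Rational(1, 60703)) = Mul(Pow(-144, 2), Rational(1, 60703)) = Mul(20736, Rational(1, 60703)) = Rational(20736, 60703) ≈ 0.34160)
Mul(-1, b) = Mul(-1, Rational(20736, 60703)) = Rational(-20736, 60703)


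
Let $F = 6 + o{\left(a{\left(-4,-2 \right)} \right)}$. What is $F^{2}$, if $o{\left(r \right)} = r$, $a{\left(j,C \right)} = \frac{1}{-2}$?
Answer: $\frac{121}{4} \approx 30.25$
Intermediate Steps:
$a{\left(j,C \right)} = - \frac{1}{2}$
$F = \frac{11}{2}$ ($F = 6 - \frac{1}{2} = \frac{11}{2} \approx 5.5$)
$F^{2} = \left(\frac{11}{2}\right)^{2} = \frac{121}{4}$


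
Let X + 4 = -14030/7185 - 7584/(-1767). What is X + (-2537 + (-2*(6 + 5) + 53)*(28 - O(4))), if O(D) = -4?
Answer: -1309082755/846393 ≈ -1546.7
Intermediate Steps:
X = -1405570/846393 (X = -4 + (-14030/7185 - 7584/(-1767)) = -4 + (-14030*1/7185 - 7584*(-1/1767)) = -4 + (-2806/1437 + 2528/589) = -4 + 1980002/846393 = -1405570/846393 ≈ -1.6607)
X + (-2537 + (-2*(6 + 5) + 53)*(28 - O(4))) = -1405570/846393 + (-2537 + (-2*(6 + 5) + 53)*(28 - 1*(-4))) = -1405570/846393 + (-2537 + (-2*11 + 53)*(28 + 4)) = -1405570/846393 + (-2537 + (-22 + 53)*32) = -1405570/846393 + (-2537 + 31*32) = -1405570/846393 + (-2537 + 992) = -1405570/846393 - 1545 = -1309082755/846393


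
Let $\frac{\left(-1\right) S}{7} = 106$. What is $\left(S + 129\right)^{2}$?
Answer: $375769$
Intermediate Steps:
$S = -742$ ($S = \left(-7\right) 106 = -742$)
$\left(S + 129\right)^{2} = \left(-742 + 129\right)^{2} = \left(-613\right)^{2} = 375769$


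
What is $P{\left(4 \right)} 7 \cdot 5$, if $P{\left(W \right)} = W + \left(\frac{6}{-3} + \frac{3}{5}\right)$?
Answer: $91$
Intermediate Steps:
$P{\left(W \right)} = - \frac{7}{5} + W$ ($P{\left(W \right)} = W + \left(6 \left(- \frac{1}{3}\right) + 3 \cdot \frac{1}{5}\right) = W + \left(-2 + \frac{3}{5}\right) = W - \frac{7}{5} = - \frac{7}{5} + W$)
$P{\left(4 \right)} 7 \cdot 5 = \left(- \frac{7}{5} + 4\right) 7 \cdot 5 = \frac{13}{5} \cdot 7 \cdot 5 = \frac{91}{5} \cdot 5 = 91$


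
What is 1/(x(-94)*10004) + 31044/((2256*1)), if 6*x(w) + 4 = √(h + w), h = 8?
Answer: 109991291/7993196 - I*√86/170068 ≈ 13.761 - 5.4529e-5*I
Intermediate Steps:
x(w) = -⅔ + √(8 + w)/6
1/(x(-94)*10004) + 31044/((2256*1)) = 1/(-⅔ + √(8 - 94)/6*10004) + 31044/((2256*1)) = (1/10004)/(-⅔ + √(-86)/6) + 31044/2256 = (1/10004)/(-⅔ + (I*√86)/6) + 31044*(1/2256) = (1/10004)/(-⅔ + I*√86/6) + 2587/188 = 1/(10004*(-⅔ + I*√86/6)) + 2587/188 = 2587/188 + 1/(10004*(-⅔ + I*√86/6))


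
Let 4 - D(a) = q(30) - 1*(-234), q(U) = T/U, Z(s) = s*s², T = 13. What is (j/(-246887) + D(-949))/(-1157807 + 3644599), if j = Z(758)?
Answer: -14772315191/18418698495120 ≈ -0.00080203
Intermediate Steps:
Z(s) = s³
j = 435519512 (j = 758³ = 435519512)
q(U) = 13/U
D(a) = -6913/30 (D(a) = 4 - (13/30 - 1*(-234)) = 4 - (13*(1/30) + 234) = 4 - (13/30 + 234) = 4 - 1*7033/30 = 4 - 7033/30 = -6913/30)
(j/(-246887) + D(-949))/(-1157807 + 3644599) = (435519512/(-246887) - 6913/30)/(-1157807 + 3644599) = (435519512*(-1/246887) - 6913/30)/2486792 = (-435519512/246887 - 6913/30)*(1/2486792) = -14772315191/7406610*1/2486792 = -14772315191/18418698495120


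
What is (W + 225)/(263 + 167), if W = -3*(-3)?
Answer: 117/215 ≈ 0.54419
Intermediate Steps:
W = 9
(W + 225)/(263 + 167) = (9 + 225)/(263 + 167) = 234/430 = 234*(1/430) = 117/215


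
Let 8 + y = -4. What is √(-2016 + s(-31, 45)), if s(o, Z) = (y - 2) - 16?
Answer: I*√2046 ≈ 45.233*I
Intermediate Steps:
y = -12 (y = -8 - 4 = -12)
s(o, Z) = -30 (s(o, Z) = (-12 - 2) - 16 = -14 - 16 = -30)
√(-2016 + s(-31, 45)) = √(-2016 - 30) = √(-2046) = I*√2046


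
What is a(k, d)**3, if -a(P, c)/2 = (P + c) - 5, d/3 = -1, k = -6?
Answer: 21952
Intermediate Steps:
d = -3 (d = 3*(-1) = -3)
a(P, c) = 10 - 2*P - 2*c (a(P, c) = -2*((P + c) - 5) = -2*(-5 + P + c) = 10 - 2*P - 2*c)
a(k, d)**3 = (10 - 2*(-6) - 2*(-3))**3 = (10 + 12 + 6)**3 = 28**3 = 21952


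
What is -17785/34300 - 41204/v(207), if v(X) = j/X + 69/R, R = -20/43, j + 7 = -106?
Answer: 1168017443647/4228702940 ≈ 276.21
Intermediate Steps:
j = -113 (j = -7 - 106 = -113)
R = -20/43 (R = -20*1/43 = -20/43 ≈ -0.46512)
v(X) = -2967/20 - 113/X (v(X) = -113/X + 69/(-20/43) = -113/X + 69*(-43/20) = -113/X - 2967/20 = -2967/20 - 113/X)
-17785/34300 - 41204/v(207) = -17785/34300 - 41204/(-2967/20 - 113/207) = -17785*1/34300 - 41204/(-2967/20 - 113*1/207) = -3557/6860 - 41204/(-2967/20 - 113/207) = -3557/6860 - 41204/(-616429/4140) = -3557/6860 - 41204*(-4140/616429) = -3557/6860 + 170584560/616429 = 1168017443647/4228702940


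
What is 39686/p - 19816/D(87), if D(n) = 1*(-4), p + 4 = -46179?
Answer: 228750896/46183 ≈ 4953.1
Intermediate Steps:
p = -46183 (p = -4 - 46179 = -46183)
D(n) = -4
39686/p - 19816/D(87) = 39686/(-46183) - 19816/(-4) = 39686*(-1/46183) - 19816*(-¼) = -39686/46183 + 4954 = 228750896/46183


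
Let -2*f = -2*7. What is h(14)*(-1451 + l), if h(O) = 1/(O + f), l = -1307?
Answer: -394/3 ≈ -131.33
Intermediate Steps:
f = 7 (f = -(-1)*7 = -½*(-14) = 7)
h(O) = 1/(7 + O) (h(O) = 1/(O + 7) = 1/(7 + O))
h(14)*(-1451 + l) = (-1451 - 1307)/(7 + 14) = -2758/21 = (1/21)*(-2758) = -394/3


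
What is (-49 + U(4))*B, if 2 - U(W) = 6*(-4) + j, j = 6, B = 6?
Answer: -174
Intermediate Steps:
U(W) = 20 (U(W) = 2 - (6*(-4) + 6) = 2 - (-24 + 6) = 2 - 1*(-18) = 2 + 18 = 20)
(-49 + U(4))*B = (-49 + 20)*6 = -29*6 = -174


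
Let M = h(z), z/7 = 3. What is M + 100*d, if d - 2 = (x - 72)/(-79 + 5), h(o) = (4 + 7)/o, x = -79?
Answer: 314357/777 ≈ 404.58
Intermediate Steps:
z = 21 (z = 7*3 = 21)
h(o) = 11/o
d = 299/74 (d = 2 + (-79 - 72)/(-79 + 5) = 2 - 151/(-74) = 2 - 151*(-1/74) = 2 + 151/74 = 299/74 ≈ 4.0405)
M = 11/21 ≈ 0.52381
M + 100*d = 11/21 + 100*(299/74) = 11/21 + 14950/37 = 314357/777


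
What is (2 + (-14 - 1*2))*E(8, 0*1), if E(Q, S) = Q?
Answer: -112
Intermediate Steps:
(2 + (-14 - 1*2))*E(8, 0*1) = (2 + (-14 - 1*2))*8 = (2 + (-14 - 2))*8 = (2 - 16)*8 = -14*8 = -112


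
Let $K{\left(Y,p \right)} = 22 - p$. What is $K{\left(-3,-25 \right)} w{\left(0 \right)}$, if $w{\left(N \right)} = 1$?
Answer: $47$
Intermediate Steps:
$K{\left(-3,-25 \right)} w{\left(0 \right)} = \left(22 - -25\right) 1 = \left(22 + 25\right) 1 = 47 \cdot 1 = 47$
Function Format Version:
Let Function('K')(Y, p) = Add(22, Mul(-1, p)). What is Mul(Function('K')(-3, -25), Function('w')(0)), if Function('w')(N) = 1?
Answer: 47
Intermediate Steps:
Mul(Function('K')(-3, -25), Function('w')(0)) = Mul(Add(22, Mul(-1, -25)), 1) = Mul(Add(22, 25), 1) = Mul(47, 1) = 47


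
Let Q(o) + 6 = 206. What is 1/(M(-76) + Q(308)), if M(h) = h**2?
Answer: 1/5976 ≈ 0.00016734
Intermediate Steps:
Q(o) = 200 (Q(o) = -6 + 206 = 200)
1/(M(-76) + Q(308)) = 1/((-76)**2 + 200) = 1/(5776 + 200) = 1/5976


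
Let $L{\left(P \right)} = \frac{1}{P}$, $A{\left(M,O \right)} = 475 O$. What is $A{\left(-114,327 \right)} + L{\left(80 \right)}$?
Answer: $\frac{12426001}{80} \approx 1.5533 \cdot 10^{5}$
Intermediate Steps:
$A{\left(-114,327 \right)} + L{\left(80 \right)} = 475 \cdot 327 + \frac{1}{80} = 155325 + \frac{1}{80} = \frac{12426001}{80}$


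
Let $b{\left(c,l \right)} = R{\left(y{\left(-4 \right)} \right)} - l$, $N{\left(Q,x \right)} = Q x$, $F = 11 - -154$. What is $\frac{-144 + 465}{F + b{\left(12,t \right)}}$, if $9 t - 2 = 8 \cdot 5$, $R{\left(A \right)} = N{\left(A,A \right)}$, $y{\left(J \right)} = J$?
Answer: $\frac{963}{529} \approx 1.8204$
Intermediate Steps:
$F = 165$ ($F = 11 + 154 = 165$)
$R{\left(A \right)} = A^{2}$ ($R{\left(A \right)} = A A = A^{2}$)
$t = \frac{14}{3}$ ($t = \frac{2}{9} + \frac{8 \cdot 5}{9} = \frac{2}{9} + \frac{1}{9} \cdot 40 = \frac{2}{9} + \frac{40}{9} = \frac{14}{3} \approx 4.6667$)
$b{\left(c,l \right)} = 16 - l$ ($b{\left(c,l \right)} = \left(-4\right)^{2} - l = 16 - l$)
$\frac{-144 + 465}{F + b{\left(12,t \right)}} = \frac{-144 + 465}{165 + \left(16 - \frac{14}{3}\right)} = \frac{321}{165 + \left(16 - \frac{14}{3}\right)} = \frac{321}{165 + \frac{34}{3}} = \frac{321}{\frac{529}{3}} = 321 \cdot \frac{3}{529} = \frac{963}{529}$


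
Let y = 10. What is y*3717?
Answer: 37170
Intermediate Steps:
y*3717 = 10*3717 = 37170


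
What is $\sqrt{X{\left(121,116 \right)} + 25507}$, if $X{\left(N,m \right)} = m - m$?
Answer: $\sqrt{25507} \approx 159.71$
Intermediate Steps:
$X{\left(N,m \right)} = 0$
$\sqrt{X{\left(121,116 \right)} + 25507} = \sqrt{0 + 25507} = \sqrt{25507}$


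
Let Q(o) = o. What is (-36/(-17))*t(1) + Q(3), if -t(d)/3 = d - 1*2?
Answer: 159/17 ≈ 9.3529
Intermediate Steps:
t(d) = 6 - 3*d (t(d) = -3*(d - 1*2) = -3*(d - 2) = -3*(-2 + d) = 6 - 3*d)
(-36/(-17))*t(1) + Q(3) = (-36/(-17))*(6 - 3*1) + 3 = (-36*(-1/17))*(6 - 3) + 3 = (36/17)*3 + 3 = 108/17 + 3 = 159/17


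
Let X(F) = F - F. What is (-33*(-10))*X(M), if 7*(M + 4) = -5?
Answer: 0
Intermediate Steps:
M = -33/7 (M = -4 + (⅐)*(-5) = -4 - 5/7 = -33/7 ≈ -4.7143)
X(F) = 0
(-33*(-10))*X(M) = -33*(-10)*0 = 330*0 = 0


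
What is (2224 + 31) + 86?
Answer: 2341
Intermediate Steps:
(2224 + 31) + 86 = 2255 + 86 = 2341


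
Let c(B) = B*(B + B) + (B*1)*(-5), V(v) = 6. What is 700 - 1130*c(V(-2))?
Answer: -46760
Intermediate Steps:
c(B) = -5*B + 2*B**2 (c(B) = B*(2*B) + B*(-5) = 2*B**2 - 5*B = -5*B + 2*B**2)
700 - 1130*c(V(-2)) = 700 - 6780*(-5 + 2*6) = 700 - 6780*(-5 + 12) = 700 - 6780*7 = 700 - 1130*42 = 700 - 47460 = -46760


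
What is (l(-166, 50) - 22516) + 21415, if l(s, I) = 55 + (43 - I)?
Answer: -1053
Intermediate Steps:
l(s, I) = 98 - I
(l(-166, 50) - 22516) + 21415 = ((98 - 1*50) - 22516) + 21415 = ((98 - 50) - 22516) + 21415 = (48 - 22516) + 21415 = -22468 + 21415 = -1053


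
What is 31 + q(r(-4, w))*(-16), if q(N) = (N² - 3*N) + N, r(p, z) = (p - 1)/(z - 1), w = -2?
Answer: 359/9 ≈ 39.889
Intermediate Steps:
r(p, z) = (-1 + p)/(-1 + z)
q(N) = N² - 2*N
31 + q(r(-4, w))*(-16) = 31 + (((-1 - 4)/(-1 - 2))*(-2 + (-1 - 4)/(-1 - 2)))*(-16) = 31 + ((-5/(-3))*(-2 - 5/(-3)))*(-16) = 31 + ((-⅓*(-5))*(-2 - ⅓*(-5)))*(-16) = 31 + (5*(-2 + 5/3)/3)*(-16) = 31 + ((5/3)*(-⅓))*(-16) = 31 - 5/9*(-16) = 31 + 80/9 = 359/9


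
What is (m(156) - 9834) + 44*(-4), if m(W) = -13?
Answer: -10023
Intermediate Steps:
(m(156) - 9834) + 44*(-4) = (-13 - 9834) + 44*(-4) = -9847 - 176 = -10023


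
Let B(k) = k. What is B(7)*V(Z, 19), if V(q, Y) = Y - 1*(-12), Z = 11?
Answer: 217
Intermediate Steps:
V(q, Y) = 12 + Y (V(q, Y) = Y + 12 = 12 + Y)
B(7)*V(Z, 19) = 7*(12 + 19) = 7*31 = 217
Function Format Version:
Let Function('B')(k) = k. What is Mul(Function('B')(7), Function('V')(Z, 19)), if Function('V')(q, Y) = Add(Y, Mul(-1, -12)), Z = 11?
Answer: 217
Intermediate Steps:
Function('V')(q, Y) = Add(12, Y) (Function('V')(q, Y) = Add(Y, 12) = Add(12, Y))
Mul(Function('B')(7), Function('V')(Z, 19)) = Mul(7, Add(12, 19)) = Mul(7, 31) = 217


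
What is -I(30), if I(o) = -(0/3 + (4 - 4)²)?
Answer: 0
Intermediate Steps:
I(o) = 0 (I(o) = -(0*(⅓) + 0²) = -(0 + 0) = -1*0 = 0)
-I(30) = -1*0 = 0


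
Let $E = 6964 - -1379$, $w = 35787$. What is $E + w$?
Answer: $44130$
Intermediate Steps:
$E = 8343$ ($E = 6964 + 1379 = 8343$)
$E + w = 8343 + 35787 = 44130$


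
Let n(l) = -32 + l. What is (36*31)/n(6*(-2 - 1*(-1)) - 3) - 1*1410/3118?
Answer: -1768749/63919 ≈ -27.672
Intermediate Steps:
(36*31)/n(6*(-2 - 1*(-1)) - 3) - 1*1410/3118 = (36*31)/(-32 + (6*(-2 - 1*(-1)) - 3)) - 1*1410/3118 = 1116/(-32 + (6*(-2 + 1) - 3)) - 1410*1/3118 = 1116/(-32 + (6*(-1) - 3)) - 705/1559 = 1116/(-32 + (-6 - 3)) - 705/1559 = 1116/(-32 - 9) - 705/1559 = 1116/(-41) - 705/1559 = 1116*(-1/41) - 705/1559 = -1116/41 - 705/1559 = -1768749/63919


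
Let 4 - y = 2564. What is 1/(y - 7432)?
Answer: -1/9992 ≈ -0.00010008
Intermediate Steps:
y = -2560 (y = 4 - 1*2564 = 4 - 2564 = -2560)
1/(y - 7432) = 1/(-2560 - 7432) = 1/(-9992) = -1/9992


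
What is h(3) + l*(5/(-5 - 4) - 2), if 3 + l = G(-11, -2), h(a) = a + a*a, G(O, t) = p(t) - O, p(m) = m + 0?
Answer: -10/3 ≈ -3.3333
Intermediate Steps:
p(m) = m
G(O, t) = t - O
h(a) = a + a²
l = 6 (l = -3 + (-2 - 1*(-11)) = -3 + (-2 + 11) = -3 + 9 = 6)
h(3) + l*(5/(-5 - 4) - 2) = 3*(1 + 3) + 6*(5/(-5 - 4) - 2) = 3*4 + 6*(5/(-9) - 2) = 12 + 6*(-⅑*5 - 2) = 12 + 6*(-5/9 - 2) = 12 + 6*(-23/9) = 12 - 46/3 = -10/3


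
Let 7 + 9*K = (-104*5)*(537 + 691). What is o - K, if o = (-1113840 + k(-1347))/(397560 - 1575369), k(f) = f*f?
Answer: 250701218194/3533427 ≈ 70951.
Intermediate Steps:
k(f) = f**2
o = -233523/392603 (o = (-1113840 + (-1347)**2)/(397560 - 1575369) = (-1113840 + 1814409)/(-1177809) = 700569*(-1/1177809) = -233523/392603 ≈ -0.59481)
K = -638567/9 (K = -7/9 + ((-104*5)*(537 + 691))/9 = -7/9 + (-520*1228)/9 = -7/9 + (1/9)*(-638560) = -7/9 - 638560/9 = -638567/9 ≈ -70952.)
o - K = -233523/392603 - 1*(-638567/9) = -233523/392603 + 638567/9 = 250701218194/3533427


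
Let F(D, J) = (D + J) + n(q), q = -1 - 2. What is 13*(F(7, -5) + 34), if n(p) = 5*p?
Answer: 273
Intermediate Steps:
q = -3
F(D, J) = -15 + D + J (F(D, J) = (D + J) + 5*(-3) = (D + J) - 15 = -15 + D + J)
13*(F(7, -5) + 34) = 13*((-15 + 7 - 5) + 34) = 13*(-13 + 34) = 13*21 = 273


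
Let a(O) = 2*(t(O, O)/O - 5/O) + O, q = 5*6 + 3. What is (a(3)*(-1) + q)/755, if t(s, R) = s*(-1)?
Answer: 106/2265 ≈ 0.046799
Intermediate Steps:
t(s, R) = -s
q = 33 (q = 30 + 3 = 33)
a(O) = -2 + O - 10/O (a(O) = 2*((-O)/O - 5/O) + O = 2*(-1 - 5/O) + O = (-2 - 10/O) + O = -2 + O - 10/O)
(a(3)*(-1) + q)/755 = ((-2 + 3 - 10/3)*(-1) + 33)/755 = ((-2 + 3 - 10*⅓)*(-1) + 33)*(1/755) = ((-2 + 3 - 10/3)*(-1) + 33)*(1/755) = (-7/3*(-1) + 33)*(1/755) = (7/3 + 33)*(1/755) = (106/3)*(1/755) = 106/2265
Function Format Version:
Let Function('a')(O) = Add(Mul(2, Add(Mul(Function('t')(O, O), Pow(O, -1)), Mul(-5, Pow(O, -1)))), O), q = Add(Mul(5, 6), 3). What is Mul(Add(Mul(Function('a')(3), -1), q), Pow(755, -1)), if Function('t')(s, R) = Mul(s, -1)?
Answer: Rational(106, 2265) ≈ 0.046799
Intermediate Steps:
Function('t')(s, R) = Mul(-1, s)
q = 33 (q = Add(30, 3) = 33)
Function('a')(O) = Add(-2, O, Mul(-10, Pow(O, -1))) (Function('a')(O) = Add(Mul(2, Add(Mul(Mul(-1, O), Pow(O, -1)), Mul(-5, Pow(O, -1)))), O) = Add(Mul(2, Add(-1, Mul(-5, Pow(O, -1)))), O) = Add(Add(-2, Mul(-10, Pow(O, -1))), O) = Add(-2, O, Mul(-10, Pow(O, -1))))
Mul(Add(Mul(Function('a')(3), -1), q), Pow(755, -1)) = Mul(Add(Mul(Add(-2, 3, Mul(-10, Pow(3, -1))), -1), 33), Pow(755, -1)) = Mul(Add(Mul(Add(-2, 3, Mul(-10, Rational(1, 3))), -1), 33), Rational(1, 755)) = Mul(Add(Mul(Add(-2, 3, Rational(-10, 3)), -1), 33), Rational(1, 755)) = Mul(Add(Mul(Rational(-7, 3), -1), 33), Rational(1, 755)) = Mul(Add(Rational(7, 3), 33), Rational(1, 755)) = Mul(Rational(106, 3), Rational(1, 755)) = Rational(106, 2265)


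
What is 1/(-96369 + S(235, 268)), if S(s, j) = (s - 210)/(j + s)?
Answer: -503/48473582 ≈ -1.0377e-5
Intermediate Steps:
S(s, j) = (-210 + s)/(j + s)
1/(-96369 + S(235, 268)) = 1/(-96369 + (-210 + 235)/(268 + 235)) = 1/(-96369 + 25/503) = 1/(-48473582/503) = -503/48473582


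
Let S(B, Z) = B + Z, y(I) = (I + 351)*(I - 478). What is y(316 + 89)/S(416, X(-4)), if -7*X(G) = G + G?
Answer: -1323/10 ≈ -132.30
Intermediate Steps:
X(G) = -2*G/7 (X(G) = -(G + G)/7 = -2*G/7)
y(I) = (-478 + I)*(351 + I) (y(I) = (351 + I)*(-478 + I) = (-478 + I)*(351 + I))
y(316 + 89)/S(416, X(-4)) = (-167778 + (316 + 89)² - 127*(316 + 89))/(416 - 2/7*(-4)) = (-167778 + 405² - 127*405)/(416 + 8/7) = (-167778 + 164025 - 51435)/(2920/7) = -55188*7/2920 = -1323/10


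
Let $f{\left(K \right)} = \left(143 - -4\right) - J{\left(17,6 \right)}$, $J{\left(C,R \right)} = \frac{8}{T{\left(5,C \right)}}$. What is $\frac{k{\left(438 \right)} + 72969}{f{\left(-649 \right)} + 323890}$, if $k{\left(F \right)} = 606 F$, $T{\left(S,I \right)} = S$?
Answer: $\frac{563995}{540059} \approx 1.0443$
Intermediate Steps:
$J{\left(C,R \right)} = \frac{8}{5}$
$f{\left(K \right)} = \frac{727}{5}$ ($f{\left(K \right)} = \left(143 - -4\right) - \frac{8}{5} = \left(143 + 4\right) - \frac{8}{5} = 147 - \frac{8}{5} = \frac{727}{5}$)
$\frac{k{\left(438 \right)} + 72969}{f{\left(-649 \right)} + 323890} = \frac{606 \cdot 438 + 72969}{\frac{727}{5} + 323890} = \frac{265428 + 72969}{\frac{1620177}{5}} = 338397 \cdot \frac{5}{1620177} = \frac{563995}{540059}$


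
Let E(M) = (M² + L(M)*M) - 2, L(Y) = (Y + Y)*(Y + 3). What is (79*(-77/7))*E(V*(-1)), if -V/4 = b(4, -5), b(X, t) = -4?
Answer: 5563338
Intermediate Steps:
V = 16 (V = -4*(-4) = 16)
L(Y) = 2*Y*(3 + Y) (L(Y) = (2*Y)*(3 + Y) = 2*Y*(3 + Y))
E(M) = -2 + M² + 2*M²*(3 + M) (E(M) = (M² + (2*M*(3 + M))*M) - 2 = (M² + 2*M²*(3 + M)) - 2 = -2 + M² + 2*M²*(3 + M))
(79*(-77/7))*E(V*(-1)) = (79*(-77/7))*(-2 + 2*(16*(-1))³ + 7*(16*(-1))²) = (79*(-77*⅐))*(-2 + 2*(-16)³ + 7*(-16)²) = (79*(-11))*(-2 + 2*(-4096) + 7*256) = -869*(-2 - 8192 + 1792) = -869*(-6402) = 5563338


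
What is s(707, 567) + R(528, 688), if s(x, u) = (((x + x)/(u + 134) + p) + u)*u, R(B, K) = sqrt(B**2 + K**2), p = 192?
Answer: 302479191/701 + 16*sqrt(2938) ≈ 4.3236e+5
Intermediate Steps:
s(x, u) = u*(192 + u + 2*x/(134 + u)) (s(x, u) = (((x + x)/(u + 134) + 192) + u)*u = (((2*x)/(134 + u) + 192) + u)*u = ((2*x/(134 + u) + 192) + u)*u = ((192 + 2*x/(134 + u)) + u)*u = (192 + u + 2*x/(134 + u))*u = u*(192 + u + 2*x/(134 + u)))
s(707, 567) + R(528, 688) = 567*(25728 + 567**2 + 2*707 + 326*567)/(134 + 567) + sqrt(528**2 + 688**2) = 567*(25728 + 321489 + 1414 + 184842)/701 + sqrt(278784 + 473344) = 567*(1/701)*533473 + sqrt(752128) = 302479191/701 + 16*sqrt(2938)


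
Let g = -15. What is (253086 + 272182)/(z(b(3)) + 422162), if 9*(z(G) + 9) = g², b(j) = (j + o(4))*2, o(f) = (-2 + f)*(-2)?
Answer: 262634/211089 ≈ 1.2442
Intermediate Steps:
o(f) = 4 - 2*f
b(j) = -8 + 2*j (b(j) = (j + (4 - 2*4))*2 = (j + (4 - 8))*2 = (j - 4)*2 = (-4 + j)*2 = -8 + 2*j)
z(G) = 16 (z(G) = -9 + (⅑)*(-15)² = -9 + (⅑)*225 = -9 + 25 = 16)
(253086 + 272182)/(z(b(3)) + 422162) = (253086 + 272182)/(16 + 422162) = 525268/422178 = 525268*(1/422178) = 262634/211089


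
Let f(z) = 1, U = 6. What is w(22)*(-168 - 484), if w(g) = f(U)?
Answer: -652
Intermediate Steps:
w(g) = 1
w(22)*(-168 - 484) = 1*(-168 - 484) = 1*(-652) = -652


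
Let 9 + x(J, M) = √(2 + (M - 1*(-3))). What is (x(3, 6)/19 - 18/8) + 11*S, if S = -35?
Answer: -29467/76 + √11/19 ≈ -387.55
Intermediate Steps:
x(J, M) = -9 + √(5 + M) (x(J, M) = -9 + √(2 + (M - 1*(-3))) = -9 + √(2 + (M + 3)) = -9 + √(2 + (3 + M)) = -9 + √(5 + M))
(x(3, 6)/19 - 18/8) + 11*S = ((-9 + √(5 + 6))/19 - 18/8) + 11*(-35) = ((-9 + √11)*(1/19) - 18*⅛) - 385 = ((-9/19 + √11/19) - 9/4) - 385 = (-207/76 + √11/19) - 385 = -29467/76 + √11/19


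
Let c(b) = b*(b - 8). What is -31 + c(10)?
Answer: -11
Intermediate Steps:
c(b) = b*(-8 + b)
-31 + c(10) = -31 + 10*(-8 + 10) = -31 + 10*2 = -31 + 20 = -11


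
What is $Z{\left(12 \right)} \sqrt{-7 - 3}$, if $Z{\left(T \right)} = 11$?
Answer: $11 i \sqrt{10} \approx 34.785 i$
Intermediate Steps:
$Z{\left(12 \right)} \sqrt{-7 - 3} = 11 \sqrt{-7 - 3} = 11 \sqrt{-10} = 11 i \sqrt{10}$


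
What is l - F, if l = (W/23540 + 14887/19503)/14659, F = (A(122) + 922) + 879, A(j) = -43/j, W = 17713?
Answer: -67201359850721741/37320665027580 ≈ -1800.6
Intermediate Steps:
F = 219679/122 (F = (-43/122 + 922) + 879 = 112441/122 + 879 = 219679/122 ≈ 1800.6)
l = 63263329/611814180780 (l = (17713/23540 + 14887/19503)/14659 = (17713*(1/23540) + 14887*(1/19503))*(1/14659) = (17713/23540 + 14887/19503)*(1/14659) = (63263329/41736420)*(1/14659) = 63263329/611814180780 ≈ 0.00010340)
l - F = 63263329/611814180780 - 1*219679/122 = 63263329/611814180780 - 219679/122 = -67201359850721741/37320665027580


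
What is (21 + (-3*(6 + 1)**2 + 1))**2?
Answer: 15625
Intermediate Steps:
(21 + (-3*(6 + 1)**2 + 1))**2 = (21 + (-3*7**2 + 1))**2 = (21 + (-3*49 + 1))**2 = (21 + (-147 + 1))**2 = (21 - 146)**2 = (-125)**2 = 15625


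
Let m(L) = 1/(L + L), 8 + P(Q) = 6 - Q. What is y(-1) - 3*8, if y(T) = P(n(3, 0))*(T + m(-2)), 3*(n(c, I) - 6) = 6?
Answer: -23/2 ≈ -11.500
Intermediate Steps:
n(c, I) = 8 (n(c, I) = 6 + (⅓)*6 = 6 + 2 = 8)
P(Q) = -2 - Q (P(Q) = -8 + (6 - Q) = -2 - Q)
m(L) = 1/(2*L)
y(T) = 5/2 - 10*T (y(T) = (-2 - 1*8)*(T + (½)/(-2)) = (-2 - 8)*(T + (½)*(-½)) = -10*(T - ¼) = -10*(-¼ + T) = 5/2 - 10*T)
y(-1) - 3*8 = (5/2 - 10*(-1)) - 3*8 = (5/2 + 10) - 24 = 25/2 - 24 = -23/2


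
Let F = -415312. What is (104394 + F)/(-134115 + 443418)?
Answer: -310918/309303 ≈ -1.0052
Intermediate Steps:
(104394 + F)/(-134115 + 443418) = (104394 - 415312)/(-134115 + 443418) = -310918/309303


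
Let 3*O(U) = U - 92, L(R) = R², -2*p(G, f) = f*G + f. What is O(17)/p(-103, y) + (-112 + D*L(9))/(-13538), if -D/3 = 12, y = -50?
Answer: 161197/690438 ≈ 0.23347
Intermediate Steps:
p(G, f) = -f/2 - G*f/2 (p(G, f) = -(f*G + f)/2 = -(G*f + f)/2 = -(f + G*f)/2 = -f/2 - G*f/2)
D = -36 (D = -3*12 = -36)
O(U) = -92/3 + U/3 (O(U) = (U - 92)/3 = (-92 + U)/3 = -92/3 + U/3)
O(17)/p(-103, y) + (-112 + D*L(9))/(-13538) = (-92/3 + (⅓)*17)/((-½*(-50)*(1 - 103))) + (-112 - 36*9²)/(-13538) = (-92/3 + 17/3)/((-½*(-50)*(-102))) + (-112 - 36*81)*(-1/13538) = -25/(-2550) + (-112 - 2916)*(-1/13538) = -25*(-1/2550) - 3028*(-1/13538) = 1/102 + 1514/6769 = 161197/690438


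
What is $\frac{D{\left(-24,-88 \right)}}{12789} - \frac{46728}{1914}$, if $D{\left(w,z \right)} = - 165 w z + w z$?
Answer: $- \frac{219532}{4263} \approx -51.497$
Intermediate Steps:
$D{\left(w,z \right)} = - 164 w z$ ($D{\left(w,z \right)} = - 165 w z + w z = - 164 w z$)
$\frac{D{\left(-24,-88 \right)}}{12789} - \frac{46728}{1914} = \frac{\left(-164\right) \left(-24\right) \left(-88\right)}{12789} - \frac{46728}{1914} = \left(-346368\right) \frac{1}{12789} - \frac{708}{29} = - \frac{115456}{4263} - \frac{708}{29} = - \frac{219532}{4263}$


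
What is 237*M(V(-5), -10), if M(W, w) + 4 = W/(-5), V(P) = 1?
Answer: -4977/5 ≈ -995.40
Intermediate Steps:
M(W, w) = -4 - W/5 (M(W, w) = -4 + W/(-5) = -4 + W*(-⅕) = -4 - W/5)
237*M(V(-5), -10) = 237*(-4 - ⅕*1) = 237*(-4 - ⅕) = 237*(-21/5) = -4977/5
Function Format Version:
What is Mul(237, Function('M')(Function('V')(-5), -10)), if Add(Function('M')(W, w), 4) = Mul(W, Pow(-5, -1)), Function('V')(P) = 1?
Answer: Rational(-4977, 5) ≈ -995.40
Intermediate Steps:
Function('M')(W, w) = Add(-4, Mul(Rational(-1, 5), W)) (Function('M')(W, w) = Add(-4, Mul(W, Pow(-5, -1))) = Add(-4, Mul(W, Rational(-1, 5))) = Add(-4, Mul(Rational(-1, 5), W)))
Mul(237, Function('M')(Function('V')(-5), -10)) = Mul(237, Add(-4, Mul(Rational(-1, 5), 1))) = Mul(237, Add(-4, Rational(-1, 5))) = Mul(237, Rational(-21, 5)) = Rational(-4977, 5)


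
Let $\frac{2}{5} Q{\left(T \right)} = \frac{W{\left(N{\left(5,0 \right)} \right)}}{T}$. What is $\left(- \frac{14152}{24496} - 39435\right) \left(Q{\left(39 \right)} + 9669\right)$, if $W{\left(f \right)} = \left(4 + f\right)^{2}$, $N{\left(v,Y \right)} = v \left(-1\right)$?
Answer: $- \frac{91069391781193}{238836} \approx -3.8131 \cdot 10^{8}$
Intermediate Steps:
$N{\left(v,Y \right)} = - v$
$Q{\left(T \right)} = \frac{5}{2 T}$ ($Q{\left(T \right)} = \frac{5 \frac{\left(4 - 5\right)^{2}}{T}}{2} = \frac{5 \frac{\left(-1\right)^{2}}{T}}{2} = \frac{5 \cdot 1 \frac{1}{T}}{2} = \frac{5}{2 T}$)
$\left(- \frac{14152}{24496} - 39435\right) \left(Q{\left(39 \right)} + 9669\right) = \left(- \frac{14152}{24496} - 39435\right) \left(\frac{5}{2 \cdot 39} + 9669\right) = \left(\left(-14152\right) \frac{1}{24496} - 39435\right) \left(\frac{5}{2} \cdot \frac{1}{39} + 9669\right) = \left(- \frac{1769}{3062} - 39435\right) \left(\frac{5}{78} + 9669\right) = \left(- \frac{120751739}{3062}\right) \frac{754187}{78} = - \frac{91069391781193}{238836}$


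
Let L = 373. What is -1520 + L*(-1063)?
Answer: -398019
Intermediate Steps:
-1520 + L*(-1063) = -1520 + 373*(-1063) = -1520 - 396499 = -398019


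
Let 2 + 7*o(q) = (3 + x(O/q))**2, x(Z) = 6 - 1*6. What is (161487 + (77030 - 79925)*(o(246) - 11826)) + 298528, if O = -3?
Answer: 34693390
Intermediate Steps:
x(Z) = 0 (x(Z) = 6 - 6 = 0)
o(q) = 1 (o(q) = -2/7 + (3 + 0)**2/7 = -2/7 + (1/7)*3**2 = -2/7 + (1/7)*9 = -2/7 + 9/7 = 1)
(161487 + (77030 - 79925)*(o(246) - 11826)) + 298528 = (161487 + (77030 - 79925)*(1 - 11826)) + 298528 = (161487 - 2895*(-11825)) + 298528 = (161487 + 34233375) + 298528 = 34394862 + 298528 = 34693390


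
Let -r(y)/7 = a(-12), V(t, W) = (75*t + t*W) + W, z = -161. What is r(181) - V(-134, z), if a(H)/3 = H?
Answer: -11111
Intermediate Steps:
a(H) = 3*H
V(t, W) = W + 75*t + W*t (V(t, W) = (75*t + W*t) + W = W + 75*t + W*t)
r(y) = 252 (r(y) = -21*(-12) = -7*(-36) = 252)
r(181) - V(-134, z) = 252 - (-161 + 75*(-134) - 161*(-134)) = 252 - (-161 - 10050 + 21574) = 252 - 1*11363 = 252 - 11363 = -11111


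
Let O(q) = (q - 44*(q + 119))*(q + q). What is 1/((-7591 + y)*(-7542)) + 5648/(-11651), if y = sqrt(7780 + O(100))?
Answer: -2535501262957675/5230369377685242 + I*sqrt(474855)/224460105471 ≈ -0.48477 + 3.07e-9*I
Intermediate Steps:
O(q) = 2*q*(-5236 - 43*q) (O(q) = (q - 44*(119 + q))*(2*q) = (q + (-5236 - 44*q))*(2*q) = (-5236 - 43*q)*(2*q) = 2*q*(-5236 - 43*q))
y = 2*I*sqrt(474855) (y = sqrt(7780 - 2*100*(5236 + 43*100)) = sqrt(7780 - 2*100*(5236 + 4300)) = sqrt(7780 - 2*100*9536) = sqrt(7780 - 1907200) = sqrt(-1899420) = 2*I*sqrt(474855) ≈ 1378.2*I)
1/((-7591 + y)*(-7542)) + 5648/(-11651) = 1/(-7591 + 2*I*sqrt(474855)*(-7542)) + 5648/(-11651) = -1/7542/(-7591 + 2*I*sqrt(474855)) + 5648*(-1/11651) = -1/(7542*(-7591 + 2*I*sqrt(474855))) - 5648/11651 = -5648/11651 - 1/(7542*(-7591 + 2*I*sqrt(474855)))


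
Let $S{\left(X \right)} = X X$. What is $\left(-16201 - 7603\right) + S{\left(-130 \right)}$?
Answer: $-6904$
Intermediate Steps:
$S{\left(X \right)} = X^{2}$
$\left(-16201 - 7603\right) + S{\left(-130 \right)} = \left(-16201 - 7603\right) + \left(-130\right)^{2} = -23804 + 16900 = -6904$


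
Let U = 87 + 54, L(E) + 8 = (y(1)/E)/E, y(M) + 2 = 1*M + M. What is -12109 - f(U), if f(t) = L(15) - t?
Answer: -11960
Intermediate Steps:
y(M) = -2 + 2*M (y(M) = -2 + (1*M + M) = -2 + (M + M) = -2 + 2*M)
L(E) = -8 (L(E) = -8 + ((-2 + 2*1)/E)/E = -8 + ((-2 + 2)/E)/E = -8 + (0/E)/E = -8 + 0/E = -8 + 0 = -8)
U = 141
f(t) = -8 - t
-12109 - f(U) = -12109 - (-8 - 1*141) = -12109 - (-8 - 141) = -12109 - 1*(-149) = -12109 + 149 = -11960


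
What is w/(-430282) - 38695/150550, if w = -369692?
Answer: 3900736861/6477895510 ≈ 0.60216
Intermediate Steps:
w/(-430282) - 38695/150550 = -369692/(-430282) - 38695/150550 = -369692*(-1/430282) - 38695*1/150550 = 184846/215141 - 7739/30110 = 3900736861/6477895510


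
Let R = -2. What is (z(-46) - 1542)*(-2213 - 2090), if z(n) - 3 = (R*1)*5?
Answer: 6665347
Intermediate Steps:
z(n) = -7 (z(n) = 3 - 2*1*5 = 3 - 2*5 = 3 - 10 = -7)
(z(-46) - 1542)*(-2213 - 2090) = (-7 - 1542)*(-2213 - 2090) = -1549*(-4303) = 6665347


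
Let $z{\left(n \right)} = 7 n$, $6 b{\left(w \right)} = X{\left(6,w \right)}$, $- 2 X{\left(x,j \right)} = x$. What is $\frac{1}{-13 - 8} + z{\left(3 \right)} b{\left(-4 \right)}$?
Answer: $- \frac{443}{42} \approx -10.548$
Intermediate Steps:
$X{\left(x,j \right)} = - \frac{x}{2}$
$b{\left(w \right)} = - \frac{1}{2}$ ($b{\left(w \right)} = \frac{\left(- \frac{1}{2}\right) 6}{6} = \frac{1}{6} \left(-3\right) = - \frac{1}{2}$)
$\frac{1}{-13 - 8} + z{\left(3 \right)} b{\left(-4 \right)} = \frac{1}{-13 - 8} + 7 \cdot 3 \left(- \frac{1}{2}\right) = \frac{1}{-21} + 21 \left(- \frac{1}{2}\right) = - \frac{1}{21} - \frac{21}{2} = - \frac{443}{42}$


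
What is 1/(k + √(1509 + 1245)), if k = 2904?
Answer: 484/1405077 - √34/936718 ≈ 0.00033824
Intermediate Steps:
1/(k + √(1509 + 1245)) = 1/(2904 + √(1509 + 1245)) = 1/(2904 + √2754) = 1/(2904 + 9*√34)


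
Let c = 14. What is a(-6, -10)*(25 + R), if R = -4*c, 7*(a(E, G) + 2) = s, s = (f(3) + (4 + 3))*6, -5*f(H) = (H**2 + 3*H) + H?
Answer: -62/5 ≈ -12.400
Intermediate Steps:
f(H) = -4*H/5 - H**2/5 (f(H) = -((H**2 + 3*H) + H)/5 = -(H**2 + 4*H)/5 = -4*H/5 - H**2/5)
s = 84/5 (s = (-1/5*3*(4 + 3) + (4 + 3))*6 = (-1/5*3*7 + 7)*6 = (-21/5 + 7)*6 = (14/5)*6 = 84/5 ≈ 16.800)
a(E, G) = 2/5 (a(E, G) = -2 + (1/7)*(84/5) = -2 + 12/5 = 2/5)
R = -56 (R = -4*14 = -56)
a(-6, -10)*(25 + R) = 2*(25 - 56)/5 = (2/5)*(-31) = -62/5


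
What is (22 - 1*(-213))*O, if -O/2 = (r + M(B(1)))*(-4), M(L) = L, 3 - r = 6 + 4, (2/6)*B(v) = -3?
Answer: -30080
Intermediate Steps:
B(v) = -9 (B(v) = 3*(-3) = -9)
r = -7 (r = 3 - (6 + 4) = 3 - 1*10 = 3 - 10 = -7)
O = -128 (O = -2*(-7 - 9)*(-4) = -(-32)*(-4) = -2*64 = -128)
(22 - 1*(-213))*O = (22 - 1*(-213))*(-128) = (22 + 213)*(-128) = 235*(-128) = -30080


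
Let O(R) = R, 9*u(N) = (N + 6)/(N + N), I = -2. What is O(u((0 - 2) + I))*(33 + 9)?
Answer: -7/6 ≈ -1.1667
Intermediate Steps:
u(N) = (6 + N)/(18*N) (u(N) = ((N + 6)/(N + N))/9 = ((6 + N)/((2*N)))/9 = ((6 + N)*(1/(2*N)))/9 = ((6 + N)/(2*N))/9 = (6 + N)/(18*N))
O(u((0 - 2) + I))*(33 + 9) = ((6 + ((0 - 2) - 2))/(18*((0 - 2) - 2)))*(33 + 9) = ((6 + (-2 - 2))/(18*(-2 - 2)))*42 = ((1/18)*(6 - 4)/(-4))*42 = ((1/18)*(-¼)*2)*42 = -1/36*42 = -7/6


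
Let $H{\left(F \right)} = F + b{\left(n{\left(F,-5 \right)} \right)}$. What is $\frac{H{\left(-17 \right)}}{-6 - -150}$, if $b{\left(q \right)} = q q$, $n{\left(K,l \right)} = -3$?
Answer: $- \frac{1}{18} \approx -0.055556$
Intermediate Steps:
$b{\left(q \right)} = q^{2}$
$H{\left(F \right)} = 9 + F$ ($H{\left(F \right)} = F + \left(-3\right)^{2} = F + 9 = 9 + F$)
$\frac{H{\left(-17 \right)}}{-6 - -150} = \frac{9 - 17}{-6 - -150} = - \frac{8}{-6 + 150} = - \frac{8}{144} = \left(-8\right) \frac{1}{144} = - \frac{1}{18}$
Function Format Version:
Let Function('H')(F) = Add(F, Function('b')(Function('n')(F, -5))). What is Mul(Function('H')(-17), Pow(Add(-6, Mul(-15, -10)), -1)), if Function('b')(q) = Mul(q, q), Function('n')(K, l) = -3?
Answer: Rational(-1, 18) ≈ -0.055556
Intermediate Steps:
Function('b')(q) = Pow(q, 2)
Function('H')(F) = Add(9, F) (Function('H')(F) = Add(F, Pow(-3, 2)) = Add(F, 9) = Add(9, F))
Mul(Function('H')(-17), Pow(Add(-6, Mul(-15, -10)), -1)) = Mul(Add(9, -17), Pow(Add(-6, Mul(-15, -10)), -1)) = Mul(-8, Pow(Add(-6, 150), -1)) = Mul(-8, Pow(144, -1)) = Mul(-8, Rational(1, 144)) = Rational(-1, 18)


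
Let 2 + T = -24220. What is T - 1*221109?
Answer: -245331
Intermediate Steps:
T = -24222 (T = -2 - 24220 = -24222)
T - 1*221109 = -24222 - 1*221109 = -24222 - 221109 = -245331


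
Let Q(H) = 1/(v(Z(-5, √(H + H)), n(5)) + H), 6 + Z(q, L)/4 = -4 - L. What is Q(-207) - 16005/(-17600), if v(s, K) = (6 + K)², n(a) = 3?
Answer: 18173/20160 ≈ 0.90144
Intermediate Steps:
Z(q, L) = -40 - 4*L (Z(q, L) = -24 + 4*(-4 - L) = -24 + (-16 - 4*L) = -40 - 4*L)
Q(H) = 1/(81 + H) (Q(H) = 1/((6 + 3)² + H) = 1/(9² + H) = 1/(81 + H))
Q(-207) - 16005/(-17600) = 1/(81 - 207) - 16005/(-17600) = 1/(-126) - 16005*(-1/17600) = -1/126 + 291/320 = 18173/20160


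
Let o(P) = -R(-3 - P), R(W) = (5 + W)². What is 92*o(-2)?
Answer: -1472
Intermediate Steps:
o(P) = -(2 - P)² (o(P) = -(5 + (-3 - P))² = -(2 - P)²)
92*o(-2) = 92*(-(-2 - 2)²) = 92*(-1*(-4)²) = 92*(-1*16) = 92*(-16) = -1472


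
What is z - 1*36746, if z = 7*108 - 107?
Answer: -36097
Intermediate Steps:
z = 649 (z = 756 - 107 = 649)
z - 1*36746 = 649 - 1*36746 = 649 - 36746 = -36097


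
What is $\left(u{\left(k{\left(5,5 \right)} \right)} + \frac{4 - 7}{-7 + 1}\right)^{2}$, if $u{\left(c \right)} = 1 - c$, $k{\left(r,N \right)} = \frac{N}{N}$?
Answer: $\frac{1}{4} \approx 0.25$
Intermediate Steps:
$k{\left(r,N \right)} = 1$
$\left(u{\left(k{\left(5,5 \right)} \right)} + \frac{4 - 7}{-7 + 1}\right)^{2} = \left(\left(1 - 1\right) + \frac{4 - 7}{-7 + 1}\right)^{2} = \left(\left(1 - 1\right) - \frac{3}{-6}\right)^{2} = \left(0 - - \frac{1}{2}\right)^{2} = \left(0 + \frac{1}{2}\right)^{2} = \left(\frac{1}{2}\right)^{2} = \frac{1}{4}$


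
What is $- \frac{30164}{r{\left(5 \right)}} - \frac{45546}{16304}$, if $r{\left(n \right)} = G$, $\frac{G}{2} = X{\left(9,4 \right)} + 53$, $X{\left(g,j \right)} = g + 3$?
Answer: $- \frac{124428709}{529880} \approx -234.82$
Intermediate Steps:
$X{\left(g,j \right)} = 3 + g$
$G = 130$ ($G = 2 \left(\left(3 + 9\right) + 53\right) = 2 \left(12 + 53\right) = 2 \cdot 65 = 130$)
$r{\left(n \right)} = 130$
$- \frac{30164}{r{\left(5 \right)}} - \frac{45546}{16304} = - \frac{30164}{130} - \frac{45546}{16304} = \left(-30164\right) \frac{1}{130} - \frac{22773}{8152} = - \frac{15082}{65} - \frac{22773}{8152} = - \frac{124428709}{529880}$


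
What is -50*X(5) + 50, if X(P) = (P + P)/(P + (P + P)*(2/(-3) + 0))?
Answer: 350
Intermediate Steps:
X(P) = -6 (X(P) = (2*P)/(P + (2*P)*(2*(-⅓) + 0)) = (2*P)/(P + (2*P)*(-⅔ + 0)) = (2*P)/(P + (2*P)*(-⅔)) = (2*P)/(P - 4*P/3) = (2*P)/((-P/3)) = (2*P)*(-3/P) = -6)
-50*X(5) + 50 = -50*(-6) + 50 = 300 + 50 = 350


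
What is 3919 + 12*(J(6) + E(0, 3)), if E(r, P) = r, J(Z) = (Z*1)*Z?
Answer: 4351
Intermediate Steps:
J(Z) = Z² (J(Z) = Z*Z = Z²)
3919 + 12*(J(6) + E(0, 3)) = 3919 + 12*(6² + 0) = 3919 + 12*(36 + 0) = 3919 + 12*36 = 3919 + 432 = 4351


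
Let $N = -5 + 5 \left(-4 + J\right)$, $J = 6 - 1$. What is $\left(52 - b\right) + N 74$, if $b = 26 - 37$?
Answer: $63$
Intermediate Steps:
$b = -11$ ($b = 26 - 37 = -11$)
$J = 5$ ($J = 6 - 1 = 5$)
$N = 0$ ($N = -5 + 5 \left(-4 + 5\right) = -5 + 5 \cdot 1 = -5 + 5 = 0$)
$\left(52 - b\right) + N 74 = \left(52 - -11\right) + 0 \cdot 74 = \left(52 + 11\right) + 0 = 63 + 0 = 63$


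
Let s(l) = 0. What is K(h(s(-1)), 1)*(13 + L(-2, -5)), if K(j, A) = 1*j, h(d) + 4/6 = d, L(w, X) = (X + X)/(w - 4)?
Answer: -88/9 ≈ -9.7778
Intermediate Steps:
L(w, X) = 2*X/(-4 + w) (L(w, X) = (2*X)/(-4 + w) = 2*X/(-4 + w))
h(d) = -⅔ + d
K(j, A) = j
K(h(s(-1)), 1)*(13 + L(-2, -5)) = (-⅔ + 0)*(13 + 2*(-5)/(-4 - 2)) = -2*(13 + 2*(-5)/(-6))/3 = -2*(13 + 2*(-5)*(-⅙))/3 = -2*(13 + 5/3)/3 = -⅔*44/3 = -88/9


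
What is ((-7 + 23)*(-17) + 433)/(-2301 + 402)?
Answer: -161/1899 ≈ -0.084781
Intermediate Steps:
((-7 + 23)*(-17) + 433)/(-2301 + 402) = (16*(-17) + 433)/(-1899) = (-272 + 433)*(-1/1899) = 161*(-1/1899) = -161/1899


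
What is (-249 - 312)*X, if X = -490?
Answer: 274890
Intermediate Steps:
(-249 - 312)*X = (-249 - 312)*(-490) = -561*(-490) = 274890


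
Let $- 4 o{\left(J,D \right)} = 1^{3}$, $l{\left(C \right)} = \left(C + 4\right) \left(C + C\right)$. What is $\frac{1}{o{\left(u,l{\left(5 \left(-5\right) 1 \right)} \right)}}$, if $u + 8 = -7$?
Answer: $-4$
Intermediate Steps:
$u = -15$ ($u = -8 - 7 = -15$)
$l{\left(C \right)} = 2 C \left(4 + C\right)$ ($l{\left(C \right)} = \left(4 + C\right) 2 C = 2 C \left(4 + C\right)$)
$o{\left(J,D \right)} = - \frac{1}{4}$ ($o{\left(J,D \right)} = - \frac{1^{3}}{4} = \left(- \frac{1}{4}\right) 1 = - \frac{1}{4}$)
$\frac{1}{o{\left(u,l{\left(5 \left(-5\right) 1 \right)} \right)}} = \frac{1}{- \frac{1}{4}} = -4$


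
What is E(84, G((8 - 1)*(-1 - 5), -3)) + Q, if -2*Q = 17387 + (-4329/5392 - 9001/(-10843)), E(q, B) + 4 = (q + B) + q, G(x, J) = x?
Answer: -1002274906253/116930912 ≈ -8571.5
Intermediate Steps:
E(q, B) = -4 + B + 2*q (E(q, B) = -4 + ((q + B) + q) = -4 + ((B + q) + q) = -4 + (B + 2*q) = -4 + B + 2*q)
Q = -1016540477517/116930912 (Q = -(17387 + (-4329/5392 - 9001/(-10843)))/2 = -(17387 + (-4329*1/5392 - 9001*(-1/10843)))/2 = -(17387 + (-4329/5392 + 9001/10843))/2 = -(17387 + 1594045/58465456)/2 = -½*1016540477517/58465456 = -1016540477517/116930912 ≈ -8693.5)
E(84, G((8 - 1)*(-1 - 5), -3)) + Q = (-4 + (8 - 1)*(-1 - 5) + 2*84) - 1016540477517/116930912 = (-4 + 7*(-6) + 168) - 1016540477517/116930912 = (-4 - 42 + 168) - 1016540477517/116930912 = 122 - 1016540477517/116930912 = -1002274906253/116930912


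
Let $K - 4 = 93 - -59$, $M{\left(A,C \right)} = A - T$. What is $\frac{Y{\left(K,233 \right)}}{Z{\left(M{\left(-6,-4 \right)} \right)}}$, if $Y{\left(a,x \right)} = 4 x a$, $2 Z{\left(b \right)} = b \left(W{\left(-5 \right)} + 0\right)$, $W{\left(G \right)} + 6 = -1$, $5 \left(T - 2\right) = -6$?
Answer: $\frac{726960}{119} \approx 6108.9$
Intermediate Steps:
$T = \frac{4}{5}$ ($T = 2 + \frac{1}{5} \left(-6\right) = 2 - \frac{6}{5} = \frac{4}{5} \approx 0.8$)
$W{\left(G \right)} = -7$ ($W{\left(G \right)} = -6 - 1 = -7$)
$M{\left(A,C \right)} = - \frac{4}{5} + A$ ($M{\left(A,C \right)} = A - \frac{4}{5} = - \frac{4}{5} + A$)
$K = 156$ ($K = 4 + \left(93 - -59\right) = 4 + \left(93 + 59\right) = 4 + 152 = 156$)
$Z{\left(b \right)} = - \frac{7 b}{2}$ ($Z{\left(b \right)} = \frac{b \left(-7 + 0\right)}{2} = \frac{b \left(-7\right)}{2} = \frac{\left(-7\right) b}{2} = - \frac{7 b}{2}$)
$Y{\left(a,x \right)} = 4 a x$
$\frac{Y{\left(K,233 \right)}}{Z{\left(M{\left(-6,-4 \right)} \right)}} = \frac{4 \cdot 156 \cdot 233}{\left(- \frac{7}{2}\right) \left(- \frac{4}{5} - 6\right)} = \frac{145392}{\left(- \frac{7}{2}\right) \left(- \frac{34}{5}\right)} = \frac{145392}{\frac{119}{5}} = 145392 \cdot \frac{5}{119} = \frac{726960}{119}$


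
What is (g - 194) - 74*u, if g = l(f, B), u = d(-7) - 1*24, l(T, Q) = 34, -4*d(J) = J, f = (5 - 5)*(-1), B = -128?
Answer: 2973/2 ≈ 1486.5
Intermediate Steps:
f = 0 (f = 0*(-1) = 0)
d(J) = -J/4
u = -89/4 (u = -¼*(-7) - 1*24 = 7/4 - 24 = -89/4 ≈ -22.250)
g = 34
(g - 194) - 74*u = (34 - 194) - 74*(-89/4) = -160 + 3293/2 = 2973/2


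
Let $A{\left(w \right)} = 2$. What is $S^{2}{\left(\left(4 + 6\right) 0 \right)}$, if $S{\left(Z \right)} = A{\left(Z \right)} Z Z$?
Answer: $0$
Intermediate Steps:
$S{\left(Z \right)} = 2 Z^{2}$ ($S{\left(Z \right)} = 2 Z Z = 2 Z^{2}$)
$S^{2}{\left(\left(4 + 6\right) 0 \right)} = \left(2 \left(\left(4 + 6\right) 0\right)^{2}\right)^{2} = \left(2 \left(10 \cdot 0\right)^{2}\right)^{2} = \left(2 \cdot 0^{2}\right)^{2} = \left(2 \cdot 0\right)^{2} = 0^{2} = 0$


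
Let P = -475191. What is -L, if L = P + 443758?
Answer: 31433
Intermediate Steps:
L = -31433 (L = -475191 + 443758 = -31433)
-L = -1*(-31433) = 31433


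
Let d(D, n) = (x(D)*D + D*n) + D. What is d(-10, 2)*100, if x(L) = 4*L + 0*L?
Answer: 37000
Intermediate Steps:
x(L) = 4*L (x(L) = 4*L + 0 = 4*L)
d(D, n) = D + 4*D² + D*n (d(D, n) = ((4*D)*D + D*n) + D = (4*D² + D*n) + D = D + 4*D² + D*n)
d(-10, 2)*100 = -10*(1 + 2 + 4*(-10))*100 = -10*(1 + 2 - 40)*100 = -10*(-37)*100 = 370*100 = 37000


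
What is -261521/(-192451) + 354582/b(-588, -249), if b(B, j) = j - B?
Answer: 22776105367/21746963 ≈ 1047.3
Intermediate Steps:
-261521/(-192451) + 354582/b(-588, -249) = -261521/(-192451) + 354582/(-249 - 1*(-588)) = -261521*(-1/192451) + 354582/(-249 + 588) = 261521/192451 + 354582/339 = 261521/192451 + 354582*(1/339) = 261521/192451 + 118194/113 = 22776105367/21746963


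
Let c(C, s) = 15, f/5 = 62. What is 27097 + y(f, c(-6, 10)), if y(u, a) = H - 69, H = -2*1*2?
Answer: 27024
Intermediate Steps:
f = 310 (f = 5*62 = 310)
H = -4 (H = -2*2 = -4)
y(u, a) = -73 (y(u, a) = -4 - 69 = -73)
27097 + y(f, c(-6, 10)) = 27097 - 73 = 27024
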